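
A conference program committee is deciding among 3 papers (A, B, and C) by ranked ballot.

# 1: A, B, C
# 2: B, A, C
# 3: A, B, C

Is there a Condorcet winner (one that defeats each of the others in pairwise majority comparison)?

Yes

Head-to-head results (3 voters total):
A vs B: A wins 2–1.
A vs C: A wins 3–0.
B vs C: B wins 3–0.
A beats each rival — B (2–1), C (3–0) — so A is the Condorcet winner.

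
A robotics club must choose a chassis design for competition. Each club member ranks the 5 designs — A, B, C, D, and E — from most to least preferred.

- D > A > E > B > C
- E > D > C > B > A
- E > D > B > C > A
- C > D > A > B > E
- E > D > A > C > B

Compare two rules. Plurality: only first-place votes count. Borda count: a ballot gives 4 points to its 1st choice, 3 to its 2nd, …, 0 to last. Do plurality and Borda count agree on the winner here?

No

Plurality first-place counts: A 0, B 0, C 1, D 1, E 3 → E.
Borda totals: A 7, B 5, C 8, D 16, E 14 → D.
The two rules disagree: plurality picks E, Borda picks D.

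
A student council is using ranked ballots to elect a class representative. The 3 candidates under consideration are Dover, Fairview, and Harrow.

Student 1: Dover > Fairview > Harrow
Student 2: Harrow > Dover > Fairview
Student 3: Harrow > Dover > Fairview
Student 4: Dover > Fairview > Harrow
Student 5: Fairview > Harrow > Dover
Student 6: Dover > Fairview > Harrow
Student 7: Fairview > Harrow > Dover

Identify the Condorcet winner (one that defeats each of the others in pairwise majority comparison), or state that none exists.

Head-to-head results (7 voters total):
Dover vs Fairview: Dover wins 5–2.
Dover vs Harrow: Harrow wins 4–3.
Fairview vs Harrow: Fairview wins 5–2.
No candidate beats all others: Dover beats Fairview beats Harrow beats Dover, a majority cycle.

None — there is no Condorcet winner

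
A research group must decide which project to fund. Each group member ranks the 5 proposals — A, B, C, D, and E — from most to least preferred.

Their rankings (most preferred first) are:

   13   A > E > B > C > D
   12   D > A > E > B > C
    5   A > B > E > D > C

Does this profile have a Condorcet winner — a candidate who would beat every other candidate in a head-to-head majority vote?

Head-to-head results (30 voters total):
A vs B: A wins 30–0.
A vs C: A wins 30–0.
A vs D: A wins 18–12.
A vs E: A wins 30–0.
B vs C: B wins 30–0.
B vs D: B wins 18–12.
B vs E: E wins 25–5.
C vs D: D wins 17–13.
C vs E: E wins 30–0.
D vs E: E wins 18–12.
A beats each rival — B (30–0), C (30–0), D (18–12), E (30–0) — so A is the Condorcet winner.

Yes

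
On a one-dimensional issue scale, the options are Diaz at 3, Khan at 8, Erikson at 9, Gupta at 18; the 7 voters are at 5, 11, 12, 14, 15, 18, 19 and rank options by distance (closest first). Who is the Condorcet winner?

Gupta

With single-peaked preferences on a line, the Condorcet winner is the candidate closest to the median voter.
The median voter (position 14) is closest to Gupta at 18.
Check: Gupta vs Erikson — voters closer to Gupta: 4 of 7.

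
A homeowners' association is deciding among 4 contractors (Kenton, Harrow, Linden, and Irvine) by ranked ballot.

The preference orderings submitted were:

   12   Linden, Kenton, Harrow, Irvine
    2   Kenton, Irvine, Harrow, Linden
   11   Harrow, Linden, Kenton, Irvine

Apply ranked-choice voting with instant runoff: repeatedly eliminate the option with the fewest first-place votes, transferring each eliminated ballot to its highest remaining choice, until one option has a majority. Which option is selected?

Harrow

Round 1: Linden 12, Harrow 11, Kenton 2, Irvine 0. Irvine has the fewest and is eliminated.
Round 2: Linden 12, Harrow 11, Kenton 2. Kenton has the fewest and is eliminated.
Round 3: Harrow 13, Linden 12. Harrow has a majority.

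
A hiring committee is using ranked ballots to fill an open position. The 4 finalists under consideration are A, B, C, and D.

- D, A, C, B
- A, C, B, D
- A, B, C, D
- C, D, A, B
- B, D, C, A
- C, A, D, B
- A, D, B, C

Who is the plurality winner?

First-place vote totals:
  A: 3
  B: 1
  C: 2
  D: 1
A has the most first-place votes.

A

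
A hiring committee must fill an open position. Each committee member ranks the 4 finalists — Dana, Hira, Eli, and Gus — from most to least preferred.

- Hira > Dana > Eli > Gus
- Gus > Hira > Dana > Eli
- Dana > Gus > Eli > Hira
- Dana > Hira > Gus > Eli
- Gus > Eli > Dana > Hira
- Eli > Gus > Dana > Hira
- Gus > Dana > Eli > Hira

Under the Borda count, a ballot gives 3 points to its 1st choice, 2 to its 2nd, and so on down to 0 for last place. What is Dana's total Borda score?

Borda scores:
  Dana: 2 + 1 + 3 + 3 + 1 + 1 + 2 = 13
  Hira: 3 + 2 + 0 + 2 + 0 + 0 + 0 = 7
  Eli: 1 + 0 + 1 + 0 + 2 + 3 + 1 = 8
  Gus: 0 + 3 + 2 + 1 + 3 + 2 + 3 = 14

13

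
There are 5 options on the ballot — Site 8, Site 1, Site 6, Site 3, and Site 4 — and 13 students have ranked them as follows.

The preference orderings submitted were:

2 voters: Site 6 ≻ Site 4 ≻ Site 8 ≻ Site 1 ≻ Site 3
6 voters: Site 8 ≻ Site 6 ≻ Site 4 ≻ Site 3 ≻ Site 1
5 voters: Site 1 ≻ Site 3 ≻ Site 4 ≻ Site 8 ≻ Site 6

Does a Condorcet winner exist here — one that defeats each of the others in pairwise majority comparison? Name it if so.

There is no Condorcet winner

Head-to-head results (13 voters total):
Site 8 vs Site 1: Site 8 wins 8–5.
Site 8 vs Site 6: Site 8 wins 11–2.
Site 8 vs Site 3: Site 8 wins 8–5.
Site 8 vs Site 4: Site 4 wins 7–6.
Site 1 vs Site 6: Site 6 wins 8–5.
Site 1 vs Site 3: Site 1 wins 7–6.
Site 1 vs Site 4: Site 4 wins 8–5.
Site 6 vs Site 3: Site 6 wins 8–5.
Site 6 vs Site 4: Site 6 wins 8–5.
Site 3 vs Site 4: Site 4 wins 8–5.
No candidate beats all others: Site 8 beats Site 6 beats Site 4 beats Site 8, a majority cycle.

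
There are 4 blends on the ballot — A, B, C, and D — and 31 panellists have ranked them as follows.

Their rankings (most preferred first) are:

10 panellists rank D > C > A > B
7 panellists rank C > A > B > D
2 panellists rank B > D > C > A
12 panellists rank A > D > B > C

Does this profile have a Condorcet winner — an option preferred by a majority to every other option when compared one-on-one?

Head-to-head results (31 voters total):
A vs B: A wins 29–2.
A vs C: C wins 19–12.
A vs D: A wins 19–12.
B vs C: C wins 17–14.
B vs D: D wins 22–9.
C vs D: D wins 24–7.
No candidate beats all others: A beats D beats C beats A, a majority cycle.

No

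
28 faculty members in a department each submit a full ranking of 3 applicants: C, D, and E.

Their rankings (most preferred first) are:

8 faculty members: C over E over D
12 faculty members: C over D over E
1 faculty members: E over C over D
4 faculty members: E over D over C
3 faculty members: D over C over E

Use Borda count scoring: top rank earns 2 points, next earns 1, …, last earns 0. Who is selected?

C

Borda scores:
  C: 8·2 + 12·2 + 1 + 4·0 + 3·1 = 44
  D: 8·0 + 12·1 + 0 + 4·1 + 3·2 = 22
  E: 8·1 + 12·0 + 2 + 4·2 + 3·0 = 18
C has the highest total.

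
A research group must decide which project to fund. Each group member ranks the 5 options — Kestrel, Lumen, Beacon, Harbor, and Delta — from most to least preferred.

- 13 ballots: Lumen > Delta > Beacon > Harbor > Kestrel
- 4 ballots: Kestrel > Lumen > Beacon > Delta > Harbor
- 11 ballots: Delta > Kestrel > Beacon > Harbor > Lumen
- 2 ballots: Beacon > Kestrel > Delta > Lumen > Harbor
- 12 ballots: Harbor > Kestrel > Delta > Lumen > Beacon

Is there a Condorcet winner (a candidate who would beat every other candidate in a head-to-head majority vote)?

Yes

Head-to-head results (42 voters total):
Kestrel vs Lumen: Kestrel wins 29–13.
Kestrel vs Beacon: Kestrel wins 27–15.
Kestrel vs Harbor: Harbor wins 25–17.
Kestrel vs Delta: Delta wins 24–18.
Lumen vs Beacon: Lumen wins 29–13.
Lumen vs Harbor: Harbor wins 23–19.
Lumen vs Delta: Delta wins 25–17.
Beacon vs Harbor: Beacon wins 30–12.
Beacon vs Delta: Delta wins 36–6.
Harbor vs Delta: Delta wins 30–12.
Delta beats each rival — Kestrel (24–18), Lumen (25–17), Beacon (36–6), Harbor (30–12) — so Delta is the Condorcet winner.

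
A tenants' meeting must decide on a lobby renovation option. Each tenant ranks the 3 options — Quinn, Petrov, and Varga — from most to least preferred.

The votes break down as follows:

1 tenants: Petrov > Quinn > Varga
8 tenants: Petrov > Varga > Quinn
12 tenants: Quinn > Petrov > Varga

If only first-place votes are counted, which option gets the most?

Quinn

First-place vote totals:
  Quinn: 12
  Petrov: 9
  Varga: 0
Quinn has the most first-place votes.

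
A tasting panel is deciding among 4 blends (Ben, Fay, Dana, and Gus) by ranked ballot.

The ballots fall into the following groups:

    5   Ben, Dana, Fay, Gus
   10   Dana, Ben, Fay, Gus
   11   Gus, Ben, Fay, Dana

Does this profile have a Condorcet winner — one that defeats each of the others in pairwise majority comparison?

Yes

Head-to-head results (26 voters total):
Ben vs Fay: Ben wins 26–0.
Ben vs Dana: Ben wins 16–10.
Ben vs Gus: Ben wins 15–11.
Fay vs Dana: Dana wins 15–11.
Fay vs Gus: Fay wins 15–11.
Dana vs Gus: Dana wins 15–11.
Ben beats each rival — Fay (26–0), Dana (16–10), Gus (15–11) — so Ben is the Condorcet winner.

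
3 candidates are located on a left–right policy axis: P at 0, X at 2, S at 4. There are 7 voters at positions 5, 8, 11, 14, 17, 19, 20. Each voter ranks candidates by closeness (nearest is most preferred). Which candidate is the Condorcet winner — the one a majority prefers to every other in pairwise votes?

With single-peaked preferences on a line, the Condorcet winner is the candidate closest to the median voter.
The median voter (position 14) is closest to S at 4.
Check: S vs X — voters closer to S: 7 of 7.

S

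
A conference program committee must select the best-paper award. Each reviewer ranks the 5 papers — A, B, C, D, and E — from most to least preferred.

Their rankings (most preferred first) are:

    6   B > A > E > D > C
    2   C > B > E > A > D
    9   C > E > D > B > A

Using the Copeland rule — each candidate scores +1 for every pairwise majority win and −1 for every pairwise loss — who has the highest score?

C

Pairwise results:
  A vs B: B wins 17–0.
  A vs C: C wins 11–6.
  A vs D: D wins 9–8.
  A vs E: E wins 11–6.
  B vs C: C wins 11–6.
  B vs D: D wins 9–8.
  B vs E: E wins 9–8.
  C vs D: C wins 11–6.
  C vs E: C wins 11–6.
  D vs E: E wins 17–0.
Copeland scores (wins − losses):
  A: 0 − 4 = -4
  B: 1 − 3 = -2
  C: 4 − 0 = 4
  D: 2 − 2 = 0
  E: 3 − 1 = 2
C has the best Copeland score.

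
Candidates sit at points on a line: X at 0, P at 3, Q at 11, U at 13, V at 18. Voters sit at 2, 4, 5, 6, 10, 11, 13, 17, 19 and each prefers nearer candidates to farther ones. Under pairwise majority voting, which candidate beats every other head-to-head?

Q

With single-peaked preferences on a line, the Condorcet winner is the candidate closest to the median voter.
The median voter (position 10) is closest to Q at 11.
Check: Q vs U — voters closer to Q: 6 of 9.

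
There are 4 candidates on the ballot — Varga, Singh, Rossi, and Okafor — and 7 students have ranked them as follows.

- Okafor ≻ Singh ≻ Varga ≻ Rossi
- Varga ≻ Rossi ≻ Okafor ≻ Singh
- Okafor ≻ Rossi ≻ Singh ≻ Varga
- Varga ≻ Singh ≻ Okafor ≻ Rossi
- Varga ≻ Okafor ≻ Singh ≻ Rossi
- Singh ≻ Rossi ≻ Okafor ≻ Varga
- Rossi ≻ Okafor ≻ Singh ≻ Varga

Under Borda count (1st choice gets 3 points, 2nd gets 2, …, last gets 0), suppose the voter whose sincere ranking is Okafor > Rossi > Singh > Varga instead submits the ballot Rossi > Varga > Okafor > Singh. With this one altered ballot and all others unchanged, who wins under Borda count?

Varga

Borda totals with the altered ballot: Varga 12, Singh 9, Rossi 10, Okafor 11.
The switch changes the winner from Okafor to Varga.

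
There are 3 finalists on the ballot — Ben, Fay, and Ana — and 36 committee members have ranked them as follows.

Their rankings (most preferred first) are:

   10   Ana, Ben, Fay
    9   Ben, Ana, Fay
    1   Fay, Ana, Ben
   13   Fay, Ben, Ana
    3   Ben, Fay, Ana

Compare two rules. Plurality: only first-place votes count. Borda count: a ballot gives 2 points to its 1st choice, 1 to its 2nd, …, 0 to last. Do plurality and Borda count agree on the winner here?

No

Plurality first-place counts: Ben 12, Fay 14, Ana 10 → Fay.
Borda totals: Ben 47, Fay 31, Ana 30 → Ben.
The two rules disagree: plurality picks Fay, Borda picks Ben.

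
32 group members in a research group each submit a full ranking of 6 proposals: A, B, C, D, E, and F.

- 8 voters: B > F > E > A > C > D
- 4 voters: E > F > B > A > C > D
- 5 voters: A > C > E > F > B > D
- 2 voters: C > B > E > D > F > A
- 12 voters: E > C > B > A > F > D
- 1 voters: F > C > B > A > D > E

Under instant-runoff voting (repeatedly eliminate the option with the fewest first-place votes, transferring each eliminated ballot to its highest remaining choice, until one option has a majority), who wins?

E

Round 1: E 16, B 8, A 5, C 2, F 1, D 0. D has the fewest and is eliminated.
Round 2: E 16, B 8, A 5, C 2, F 1. F has the fewest and is eliminated.
Round 3: E 16, B 8, A 5, C 3. C has the fewest and is eliminated.
Round 4: E 16, B 11, A 5. A has the fewest and is eliminated.
Round 5: E 21, B 11. E has a majority.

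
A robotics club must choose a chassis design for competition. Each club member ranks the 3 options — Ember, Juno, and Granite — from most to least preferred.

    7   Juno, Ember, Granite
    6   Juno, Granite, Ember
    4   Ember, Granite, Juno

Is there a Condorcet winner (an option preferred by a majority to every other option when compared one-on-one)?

Yes

Head-to-head results (17 voters total):
Ember vs Juno: Juno wins 13–4.
Ember vs Granite: Ember wins 11–6.
Juno vs Granite: Juno wins 13–4.
Juno beats each rival — Ember (13–4), Granite (13–4) — so Juno is the Condorcet winner.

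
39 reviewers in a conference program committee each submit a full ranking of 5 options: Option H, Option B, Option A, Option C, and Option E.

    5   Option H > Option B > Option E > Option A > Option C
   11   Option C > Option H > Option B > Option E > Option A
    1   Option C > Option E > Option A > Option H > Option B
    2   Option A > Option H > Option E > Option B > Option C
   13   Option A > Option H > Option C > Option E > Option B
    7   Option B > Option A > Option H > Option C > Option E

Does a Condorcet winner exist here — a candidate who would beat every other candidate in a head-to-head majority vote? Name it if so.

Head-to-head results (39 voters total):
Option H vs Option B: Option H wins 32–7.
Option H vs Option A: Option A wins 23–16.
Option H vs Option C: Option H wins 27–12.
Option H vs Option E: Option H wins 38–1.
Option B vs Option A: Option B wins 23–16.
Option B vs Option C: Option C wins 25–14.
Option B vs Option E: Option B wins 23–16.
Option A vs Option C: Option A wins 27–12.
Option A vs Option E: Option A wins 22–17.
Option C vs Option E: Option C wins 32–7.
No candidate beats all others: Option H beats Option B beats Option A beats Option H, a majority cycle.

There is no Condorcet winner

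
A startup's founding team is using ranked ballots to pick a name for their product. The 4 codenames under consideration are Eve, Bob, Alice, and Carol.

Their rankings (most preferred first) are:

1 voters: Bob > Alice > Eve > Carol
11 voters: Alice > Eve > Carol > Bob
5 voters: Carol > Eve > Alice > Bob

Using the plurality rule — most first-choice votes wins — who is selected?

First-place vote totals:
  Eve: 0
  Bob: 1
  Alice: 11
  Carol: 5
Alice has the most first-place votes.

Alice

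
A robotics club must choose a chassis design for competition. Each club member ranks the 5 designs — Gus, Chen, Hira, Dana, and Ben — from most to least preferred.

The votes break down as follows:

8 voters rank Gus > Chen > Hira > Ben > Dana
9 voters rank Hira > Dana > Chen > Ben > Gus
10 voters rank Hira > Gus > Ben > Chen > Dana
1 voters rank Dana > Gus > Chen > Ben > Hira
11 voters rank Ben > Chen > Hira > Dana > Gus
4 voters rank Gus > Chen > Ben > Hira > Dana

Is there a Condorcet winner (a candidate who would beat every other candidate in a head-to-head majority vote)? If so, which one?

Head-to-head results (43 voters total):
Gus vs Chen: Gus wins 23–20.
Gus vs Hira: Hira wins 30–13.
Gus vs Dana: Gus wins 22–21.
Gus vs Ben: Gus wins 23–20.
Chen vs Hira: Chen wins 24–19.
Chen vs Dana: Chen wins 33–10.
Chen vs Ben: Chen wins 22–21.
Hira vs Dana: Hira wins 42–1.
Hira vs Ben: Hira wins 27–16.
Dana vs Ben: Ben wins 33–10.
No candidate beats all others: Gus beats Chen beats Hira beats Gus, a majority cycle.

None — there is no Condorcet winner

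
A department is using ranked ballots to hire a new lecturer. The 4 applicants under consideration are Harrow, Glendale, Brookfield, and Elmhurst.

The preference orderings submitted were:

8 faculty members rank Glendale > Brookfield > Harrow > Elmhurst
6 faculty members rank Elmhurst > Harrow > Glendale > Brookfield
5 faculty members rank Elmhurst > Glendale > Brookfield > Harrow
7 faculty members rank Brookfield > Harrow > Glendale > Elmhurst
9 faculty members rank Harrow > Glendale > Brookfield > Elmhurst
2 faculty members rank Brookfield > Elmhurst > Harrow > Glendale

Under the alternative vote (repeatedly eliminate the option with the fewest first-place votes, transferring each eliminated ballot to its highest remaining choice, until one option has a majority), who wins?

Round 1: Elmhurst 11, Harrow 9, Brookfield 9, Glendale 8. Glendale has the fewest and is eliminated.
Round 2: Brookfield 17, Elmhurst 11, Harrow 9. Harrow has the fewest and is eliminated.
Round 3: Brookfield 26, Elmhurst 11. Brookfield has a majority.

Brookfield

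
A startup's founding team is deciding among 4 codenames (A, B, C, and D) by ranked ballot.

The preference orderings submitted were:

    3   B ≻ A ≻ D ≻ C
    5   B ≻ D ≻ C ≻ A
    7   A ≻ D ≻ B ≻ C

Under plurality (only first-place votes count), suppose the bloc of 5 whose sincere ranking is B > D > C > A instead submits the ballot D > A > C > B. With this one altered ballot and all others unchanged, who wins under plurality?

First-place totals with the altered ballot: A 7, B 3, C 0, D 5.
The switch changes the winner from B to A.

A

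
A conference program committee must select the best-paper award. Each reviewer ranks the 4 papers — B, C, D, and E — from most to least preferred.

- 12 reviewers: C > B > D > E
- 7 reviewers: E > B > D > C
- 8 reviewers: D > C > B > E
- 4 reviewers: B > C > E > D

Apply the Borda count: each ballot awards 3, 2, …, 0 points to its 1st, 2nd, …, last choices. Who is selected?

C

Borda scores:
  B: 12·2 + 7·2 + 8·1 + 4·3 = 58
  C: 12·3 + 7·0 + 8·2 + 4·2 = 60
  D: 12·1 + 7·1 + 8·3 + 4·0 = 43
  E: 12·0 + 7·3 + 8·0 + 4·1 = 25
C has the highest total.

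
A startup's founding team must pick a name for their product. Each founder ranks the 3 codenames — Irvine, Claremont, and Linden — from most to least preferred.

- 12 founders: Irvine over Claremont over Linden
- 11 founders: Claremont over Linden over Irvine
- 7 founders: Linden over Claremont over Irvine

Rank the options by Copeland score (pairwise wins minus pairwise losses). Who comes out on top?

Claremont

Pairwise results:
  Irvine vs Claremont: Claremont wins 18–12.
  Irvine vs Linden: Linden wins 18–12.
  Claremont vs Linden: Claremont wins 23–7.
Copeland scores (wins − losses):
  Irvine: 0 − 2 = -2
  Claremont: 2 − 0 = 2
  Linden: 1 − 1 = 0
Claremont has the best Copeland score.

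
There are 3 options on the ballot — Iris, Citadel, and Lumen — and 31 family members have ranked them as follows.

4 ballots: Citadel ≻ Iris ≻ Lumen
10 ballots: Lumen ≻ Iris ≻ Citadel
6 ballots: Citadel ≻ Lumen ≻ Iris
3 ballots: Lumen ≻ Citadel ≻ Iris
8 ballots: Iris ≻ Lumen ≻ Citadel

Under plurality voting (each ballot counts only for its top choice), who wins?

Lumen

First-place vote totals:
  Iris: 8
  Citadel: 10
  Lumen: 13
Lumen has the most first-place votes.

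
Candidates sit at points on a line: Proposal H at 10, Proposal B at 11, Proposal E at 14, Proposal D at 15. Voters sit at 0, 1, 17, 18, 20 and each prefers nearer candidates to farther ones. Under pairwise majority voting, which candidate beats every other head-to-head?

With single-peaked preferences on a line, the Condorcet winner is the candidate closest to the median voter.
The median voter (position 17) is closest to Proposal D at 15.
Check: Proposal D vs Proposal H — voters closer to Proposal D: 3 of 5.

Proposal D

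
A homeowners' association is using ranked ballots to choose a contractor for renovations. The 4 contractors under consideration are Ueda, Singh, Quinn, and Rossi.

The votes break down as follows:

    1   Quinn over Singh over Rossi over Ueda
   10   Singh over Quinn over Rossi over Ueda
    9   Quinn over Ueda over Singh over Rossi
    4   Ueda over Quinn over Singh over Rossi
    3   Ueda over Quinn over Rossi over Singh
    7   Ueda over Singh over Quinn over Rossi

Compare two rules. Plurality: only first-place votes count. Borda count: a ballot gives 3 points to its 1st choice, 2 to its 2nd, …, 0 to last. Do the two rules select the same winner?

Plurality first-place counts: Ueda 14, Singh 10, Quinn 10, Rossi 0 → Ueda.
Borda totals: Ueda 60, Singh 59, Quinn 71, Rossi 14 → Quinn.
The two rules disagree: plurality picks Ueda, Borda picks Quinn.

No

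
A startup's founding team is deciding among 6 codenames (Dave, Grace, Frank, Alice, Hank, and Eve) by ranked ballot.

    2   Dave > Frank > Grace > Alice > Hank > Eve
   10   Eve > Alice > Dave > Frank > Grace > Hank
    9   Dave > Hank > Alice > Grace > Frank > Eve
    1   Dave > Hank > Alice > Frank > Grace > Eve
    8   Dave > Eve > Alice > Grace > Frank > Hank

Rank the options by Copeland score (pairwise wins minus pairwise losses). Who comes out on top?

Pairwise results:
  Dave vs Grace: Dave wins 30–0.
  Dave vs Frank: Dave wins 30–0.
  Dave vs Alice: Dave wins 20–10.
  Dave vs Hank: Dave wins 30–0.
  Dave vs Eve: Dave wins 20–10.
  Grace vs Frank: Grace wins 17–13.
  Grace vs Alice: Alice wins 28–2.
  Grace vs Hank: Grace wins 20–10.
  Grace vs Eve: Eve wins 18–12.
  Frank vs Alice: Alice wins 28–2.
  Frank vs Hank: Frank wins 20–10.
  Frank vs Eve: Eve wins 18–12.
  Alice vs Hank: Alice wins 20–10.
  Alice vs Eve: Eve wins 18–12.
  Hank vs Eve: Eve wins 18–12.
Copeland scores (wins − losses):
  Dave: 5 − 0 = 5
  Grace: 2 − 3 = -1
  Frank: 1 − 4 = -3
  Alice: 3 − 2 = 1
  Hank: 0 − 5 = -5
  Eve: 4 − 1 = 3
Dave has the best Copeland score.

Dave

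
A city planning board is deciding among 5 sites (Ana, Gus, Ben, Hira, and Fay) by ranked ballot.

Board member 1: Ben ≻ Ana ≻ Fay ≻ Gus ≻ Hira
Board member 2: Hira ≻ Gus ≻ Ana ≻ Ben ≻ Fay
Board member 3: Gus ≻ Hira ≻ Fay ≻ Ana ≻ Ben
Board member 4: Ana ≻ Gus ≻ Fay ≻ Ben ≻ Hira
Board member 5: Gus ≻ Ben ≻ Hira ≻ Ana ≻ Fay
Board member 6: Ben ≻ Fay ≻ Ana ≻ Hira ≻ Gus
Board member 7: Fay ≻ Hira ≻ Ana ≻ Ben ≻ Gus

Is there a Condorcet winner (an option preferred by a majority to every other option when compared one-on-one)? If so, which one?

No Condorcet winner

Head-to-head results (7 voters total):
Ana vs Gus: Ana wins 4–3.
Ana vs Ben: Ana wins 4–3.
Ana vs Hira: Hira wins 4–3.
Ana vs Fay: Ana wins 4–3.
Gus vs Ben: Gus wins 4–3.
Gus vs Hira: Gus wins 4–3.
Gus vs Fay: Gus wins 4–3.
Ben vs Hira: Ben wins 4–3.
Ben vs Fay: Ben wins 4–3.
Hira vs Fay: Fay wins 4–3.
No candidate beats all others: Ana beats Gus beats Hira beats Ana, a majority cycle.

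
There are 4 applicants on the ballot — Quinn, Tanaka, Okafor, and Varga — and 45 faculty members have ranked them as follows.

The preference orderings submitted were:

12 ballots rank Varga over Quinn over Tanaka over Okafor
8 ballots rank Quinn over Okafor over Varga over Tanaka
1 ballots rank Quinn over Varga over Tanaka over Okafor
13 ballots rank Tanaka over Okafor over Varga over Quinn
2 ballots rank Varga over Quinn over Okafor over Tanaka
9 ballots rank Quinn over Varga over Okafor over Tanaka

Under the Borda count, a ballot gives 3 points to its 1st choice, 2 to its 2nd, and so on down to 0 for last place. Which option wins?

Varga

Borda scores:
  Quinn: 12·2 + 8·3 + 3 + 13·0 + 2·2 + 9·3 = 82
  Tanaka: 12·1 + 8·0 + 1 + 13·3 + 2·0 + 9·0 = 52
  Okafor: 12·0 + 8·2 + 0 + 13·2 + 2·1 + 9·1 = 53
  Varga: 12·3 + 8·1 + 2 + 13·1 + 2·3 + 9·2 = 83
Varga has the highest total.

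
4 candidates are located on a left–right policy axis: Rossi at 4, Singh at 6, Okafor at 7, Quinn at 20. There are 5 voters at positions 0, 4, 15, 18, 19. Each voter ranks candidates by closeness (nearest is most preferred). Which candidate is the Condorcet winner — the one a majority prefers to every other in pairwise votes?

Quinn

With single-peaked preferences on a line, the Condorcet winner is the candidate closest to the median voter.
The median voter (position 15) is closest to Quinn at 20.
Check: Quinn vs Okafor — voters closer to Quinn: 3 of 5.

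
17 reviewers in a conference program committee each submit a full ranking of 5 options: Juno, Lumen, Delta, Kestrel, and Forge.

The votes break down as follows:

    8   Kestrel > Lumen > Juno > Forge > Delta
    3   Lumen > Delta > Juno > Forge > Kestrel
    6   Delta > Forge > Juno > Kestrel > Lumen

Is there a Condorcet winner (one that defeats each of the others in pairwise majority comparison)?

Head-to-head results (17 voters total):
Juno vs Lumen: Lumen wins 11–6.
Juno vs Delta: Delta wins 9–8.
Juno vs Kestrel: Juno wins 9–8.
Juno vs Forge: Juno wins 11–6.
Lumen vs Delta: Lumen wins 11–6.
Lumen vs Kestrel: Kestrel wins 14–3.
Lumen vs Forge: Lumen wins 11–6.
Delta vs Kestrel: Delta wins 9–8.
Delta vs Forge: Delta wins 9–8.
Kestrel vs Forge: Forge wins 9–8.
No candidate beats all others: Juno beats Kestrel beats Lumen beats Juno, a majority cycle.

No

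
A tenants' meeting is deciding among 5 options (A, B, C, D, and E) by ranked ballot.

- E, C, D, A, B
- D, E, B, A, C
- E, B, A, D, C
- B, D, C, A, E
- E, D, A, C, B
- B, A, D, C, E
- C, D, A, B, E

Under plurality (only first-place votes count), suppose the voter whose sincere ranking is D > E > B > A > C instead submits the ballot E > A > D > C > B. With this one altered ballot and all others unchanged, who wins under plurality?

First-place totals with the altered ballot: A 0, B 2, C 1, D 0, E 4.
The winner is unchanged: still E.

E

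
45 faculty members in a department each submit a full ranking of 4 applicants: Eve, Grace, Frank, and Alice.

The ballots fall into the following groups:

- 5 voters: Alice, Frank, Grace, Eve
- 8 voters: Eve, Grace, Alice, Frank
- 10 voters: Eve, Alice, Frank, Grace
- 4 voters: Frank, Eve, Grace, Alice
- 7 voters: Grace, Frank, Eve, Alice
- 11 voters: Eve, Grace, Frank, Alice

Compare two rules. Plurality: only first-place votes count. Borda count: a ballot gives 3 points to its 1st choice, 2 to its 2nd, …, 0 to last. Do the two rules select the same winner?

Plurality first-place counts: Eve 29, Grace 7, Frank 4, Alice 5 → Eve.
Borda totals: Eve 102, Grace 68, Frank 57, Alice 43 → Eve.
The two rules agree on Eve.

Yes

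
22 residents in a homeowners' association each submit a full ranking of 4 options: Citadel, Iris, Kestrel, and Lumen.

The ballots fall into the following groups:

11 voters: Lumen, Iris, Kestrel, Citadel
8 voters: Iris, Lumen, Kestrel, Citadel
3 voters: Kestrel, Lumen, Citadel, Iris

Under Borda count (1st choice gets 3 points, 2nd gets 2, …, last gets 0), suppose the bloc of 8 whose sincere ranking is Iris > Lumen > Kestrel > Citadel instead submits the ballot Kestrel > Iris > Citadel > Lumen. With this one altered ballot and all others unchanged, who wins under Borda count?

Borda totals with the altered ballot: Citadel 11, Iris 38, Kestrel 44, Lumen 39.
The switch changes the winner from Lumen to Kestrel.

Kestrel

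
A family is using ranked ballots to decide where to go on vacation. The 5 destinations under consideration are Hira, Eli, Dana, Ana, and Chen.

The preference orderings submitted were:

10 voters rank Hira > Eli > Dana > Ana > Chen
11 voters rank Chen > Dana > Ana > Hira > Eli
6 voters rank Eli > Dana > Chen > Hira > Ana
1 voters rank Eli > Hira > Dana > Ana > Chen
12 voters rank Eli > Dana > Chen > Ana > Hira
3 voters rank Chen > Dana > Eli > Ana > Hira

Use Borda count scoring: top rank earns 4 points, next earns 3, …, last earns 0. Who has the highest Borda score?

Dana

Borda scores:
  Hira: 10·4 + 11·1 + 6·1 + 3 + 12·0 + 3·0 = 60
  Eli: 10·3 + 11·0 + 6·4 + 4 + 12·4 + 3·2 = 112
  Dana: 10·2 + 11·3 + 6·3 + 2 + 12·3 + 3·3 = 118
  Ana: 10·1 + 11·2 + 6·0 + 1 + 12·1 + 3·1 = 48
  Chen: 10·0 + 11·4 + 6·2 + 0 + 12·2 + 3·4 = 92
Dana has the highest total.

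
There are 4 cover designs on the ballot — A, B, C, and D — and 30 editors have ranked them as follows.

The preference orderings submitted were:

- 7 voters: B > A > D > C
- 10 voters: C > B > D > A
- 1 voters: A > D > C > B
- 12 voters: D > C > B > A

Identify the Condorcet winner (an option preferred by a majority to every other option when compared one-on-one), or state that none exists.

No Condorcet winner

Head-to-head results (30 voters total):
A vs B: B wins 29–1.
A vs C: C wins 22–8.
A vs D: D wins 22–8.
B vs C: C wins 23–7.
B vs D: B wins 17–13.
C vs D: D wins 20–10.
No candidate beats all others: B beats D beats C beats B, a majority cycle.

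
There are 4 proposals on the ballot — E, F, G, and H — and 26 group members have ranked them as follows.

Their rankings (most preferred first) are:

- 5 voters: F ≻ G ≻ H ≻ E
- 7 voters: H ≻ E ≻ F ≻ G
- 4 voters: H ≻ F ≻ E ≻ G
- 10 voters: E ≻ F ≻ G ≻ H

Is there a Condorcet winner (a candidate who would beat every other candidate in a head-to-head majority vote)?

No

Head-to-head results (26 voters total):
E vs F: E wins 17–9.
E vs G: E wins 21–5.
E vs H: H wins 16–10.
F vs G: F wins 26–0.
F vs H: F wins 15–11.
G vs H: G wins 15–11.
No candidate beats all others: E beats F beats H beats E, a majority cycle.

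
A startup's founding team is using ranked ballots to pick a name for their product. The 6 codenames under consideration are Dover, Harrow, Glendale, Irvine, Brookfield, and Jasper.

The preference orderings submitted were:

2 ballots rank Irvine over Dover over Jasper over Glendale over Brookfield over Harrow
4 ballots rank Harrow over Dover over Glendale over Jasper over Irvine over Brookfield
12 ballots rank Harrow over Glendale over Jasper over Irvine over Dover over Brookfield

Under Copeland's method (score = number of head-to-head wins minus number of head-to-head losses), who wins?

Pairwise results:
  Dover vs Harrow: Harrow wins 16–2.
  Dover vs Glendale: Glendale wins 12–6.
  Dover vs Irvine: Irvine wins 14–4.
  Dover vs Brookfield: Dover wins 18–0.
  Dover vs Jasper: Jasper wins 12–6.
  Harrow vs Glendale: Harrow wins 16–2.
  Harrow vs Irvine: Harrow wins 16–2.
  Harrow vs Brookfield: Harrow wins 16–2.
  Harrow vs Jasper: Harrow wins 16–2.
  Glendale vs Irvine: Glendale wins 16–2.
  Glendale vs Brookfield: Glendale wins 18–0.
  Glendale vs Jasper: Glendale wins 16–2.
  Irvine vs Brookfield: Irvine wins 18–0.
  Irvine vs Jasper: Jasper wins 16–2.
  Brookfield vs Jasper: Jasper wins 18–0.
Copeland scores (wins − losses):
  Dover: 1 − 4 = -3
  Harrow: 5 − 0 = 5
  Glendale: 4 − 1 = 3
  Irvine: 2 − 3 = -1
  Brookfield: 0 − 5 = -5
  Jasper: 3 − 2 = 1
Harrow has the best Copeland score.

Harrow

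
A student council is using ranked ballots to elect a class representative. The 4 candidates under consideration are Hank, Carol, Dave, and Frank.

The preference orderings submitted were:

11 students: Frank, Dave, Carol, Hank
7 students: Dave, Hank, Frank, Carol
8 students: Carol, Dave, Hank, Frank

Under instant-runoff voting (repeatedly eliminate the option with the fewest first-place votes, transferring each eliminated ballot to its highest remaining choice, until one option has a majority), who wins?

Round 1: Frank 11, Carol 8, Dave 7, Hank 0. Hank has the fewest and is eliminated.
Round 2: Frank 11, Carol 8, Dave 7. Dave has the fewest and is eliminated.
Round 3: Frank 18, Carol 8. Frank has a majority.

Frank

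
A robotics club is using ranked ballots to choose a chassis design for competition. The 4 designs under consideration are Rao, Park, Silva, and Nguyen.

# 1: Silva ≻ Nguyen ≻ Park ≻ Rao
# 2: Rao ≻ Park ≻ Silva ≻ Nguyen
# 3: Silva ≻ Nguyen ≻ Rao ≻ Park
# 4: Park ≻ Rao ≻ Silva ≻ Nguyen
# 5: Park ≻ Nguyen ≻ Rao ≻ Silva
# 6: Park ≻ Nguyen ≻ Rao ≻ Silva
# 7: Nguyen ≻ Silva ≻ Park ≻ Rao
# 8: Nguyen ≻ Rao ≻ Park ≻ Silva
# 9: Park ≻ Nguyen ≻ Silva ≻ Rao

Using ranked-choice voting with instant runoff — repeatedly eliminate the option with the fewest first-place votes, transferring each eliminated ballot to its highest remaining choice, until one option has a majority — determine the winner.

Park

Round 1: Park 4, Silva 2, Nguyen 2, Rao 1. Rao has the fewest and is eliminated.
Round 2: Park 5, Silva 2, Nguyen 2. Park has a majority.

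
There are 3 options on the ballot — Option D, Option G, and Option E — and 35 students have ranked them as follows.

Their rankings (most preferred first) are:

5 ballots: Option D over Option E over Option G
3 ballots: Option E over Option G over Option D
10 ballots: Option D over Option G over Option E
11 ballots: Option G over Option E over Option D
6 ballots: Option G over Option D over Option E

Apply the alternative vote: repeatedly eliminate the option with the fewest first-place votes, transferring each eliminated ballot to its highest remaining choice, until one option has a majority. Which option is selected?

Option G

Round 1: Option G 17, Option D 15, Option E 3. Option E has the fewest and is eliminated.
Round 2: Option G 20, Option D 15. Option G has a majority.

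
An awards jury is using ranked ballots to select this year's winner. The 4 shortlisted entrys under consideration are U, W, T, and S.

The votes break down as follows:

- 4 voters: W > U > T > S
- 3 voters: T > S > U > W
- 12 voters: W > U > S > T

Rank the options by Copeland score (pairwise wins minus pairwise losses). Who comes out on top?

W

Pairwise results:
  U vs W: W wins 16–3.
  U vs T: U wins 16–3.
  U vs S: U wins 16–3.
  W vs T: W wins 16–3.
  W vs S: W wins 16–3.
  T vs S: S wins 12–7.
Copeland scores (wins − losses):
  U: 2 − 1 = 1
  W: 3 − 0 = 3
  T: 0 − 3 = -3
  S: 1 − 2 = -1
W has the best Copeland score.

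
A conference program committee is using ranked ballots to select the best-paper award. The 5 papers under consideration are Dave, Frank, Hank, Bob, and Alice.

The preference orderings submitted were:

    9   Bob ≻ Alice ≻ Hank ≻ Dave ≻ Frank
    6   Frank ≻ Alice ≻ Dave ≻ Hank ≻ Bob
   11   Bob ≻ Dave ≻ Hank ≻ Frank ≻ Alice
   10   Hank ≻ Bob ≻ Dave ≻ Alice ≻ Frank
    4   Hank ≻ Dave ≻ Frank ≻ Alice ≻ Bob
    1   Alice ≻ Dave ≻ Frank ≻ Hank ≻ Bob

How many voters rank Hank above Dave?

Ballots ranking Hank above Dave: 9+10+4 = 23.
Ballots ranking Dave above Hank: 6+11+1 = 18.
So 23 of 41 voters prefer Hank to Dave.

23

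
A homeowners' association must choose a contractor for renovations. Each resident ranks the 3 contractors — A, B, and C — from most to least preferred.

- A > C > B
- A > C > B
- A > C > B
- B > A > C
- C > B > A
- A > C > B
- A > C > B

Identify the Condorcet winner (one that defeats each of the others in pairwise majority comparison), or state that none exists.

A

Head-to-head results (7 voters total):
A vs B: A wins 5–2.
A vs C: A wins 6–1.
B vs C: C wins 6–1.
A beats each rival — B (5–2), C (6–1) — so A is the Condorcet winner.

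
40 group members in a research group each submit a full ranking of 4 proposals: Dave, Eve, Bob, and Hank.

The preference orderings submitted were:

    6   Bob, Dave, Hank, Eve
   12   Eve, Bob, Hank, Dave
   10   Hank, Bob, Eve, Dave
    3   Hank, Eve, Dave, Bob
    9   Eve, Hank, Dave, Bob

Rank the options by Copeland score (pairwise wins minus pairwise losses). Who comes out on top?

Eve

Pairwise results:
  Dave vs Eve: Eve wins 34–6.
  Dave vs Bob: Bob wins 28–12.
  Dave vs Hank: Hank wins 34–6.
  Eve vs Bob: Eve wins 24–16.
  Eve vs Hank: Eve wins 21–19.
  Bob vs Hank: Hank wins 22–18.
Copeland scores (wins − losses):
  Dave: 0 − 3 = -3
  Eve: 3 − 0 = 3
  Bob: 1 − 2 = -1
  Hank: 2 − 1 = 1
Eve has the best Copeland score.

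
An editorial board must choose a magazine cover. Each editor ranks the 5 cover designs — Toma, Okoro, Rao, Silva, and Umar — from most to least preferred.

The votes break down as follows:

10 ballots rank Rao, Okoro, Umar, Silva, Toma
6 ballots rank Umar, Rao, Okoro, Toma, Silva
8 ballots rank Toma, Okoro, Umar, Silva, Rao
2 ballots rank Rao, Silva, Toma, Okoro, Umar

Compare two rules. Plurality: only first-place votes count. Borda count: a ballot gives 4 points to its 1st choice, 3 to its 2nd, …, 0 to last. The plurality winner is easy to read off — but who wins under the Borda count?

Plurality first-place counts: Toma 8, Okoro 0, Rao 12, Silva 0, Umar 6 → Rao.
Borda totals: Toma 42, Okoro 68, Rao 66, Silva 24, Umar 60 → Okoro.

Okoro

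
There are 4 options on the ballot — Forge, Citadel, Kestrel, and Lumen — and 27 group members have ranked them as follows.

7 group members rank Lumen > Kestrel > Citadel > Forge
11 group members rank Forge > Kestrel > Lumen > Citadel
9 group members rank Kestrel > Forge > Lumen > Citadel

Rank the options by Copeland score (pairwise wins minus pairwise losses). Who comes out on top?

Pairwise results:
  Forge vs Citadel: Forge wins 20–7.
  Forge vs Kestrel: Kestrel wins 16–11.
  Forge vs Lumen: Forge wins 20–7.
  Citadel vs Kestrel: Kestrel wins 27–0.
  Citadel vs Lumen: Lumen wins 27–0.
  Kestrel vs Lumen: Kestrel wins 20–7.
Copeland scores (wins − losses):
  Forge: 2 − 1 = 1
  Citadel: 0 − 3 = -3
  Kestrel: 3 − 0 = 3
  Lumen: 1 − 2 = -1
Kestrel has the best Copeland score.

Kestrel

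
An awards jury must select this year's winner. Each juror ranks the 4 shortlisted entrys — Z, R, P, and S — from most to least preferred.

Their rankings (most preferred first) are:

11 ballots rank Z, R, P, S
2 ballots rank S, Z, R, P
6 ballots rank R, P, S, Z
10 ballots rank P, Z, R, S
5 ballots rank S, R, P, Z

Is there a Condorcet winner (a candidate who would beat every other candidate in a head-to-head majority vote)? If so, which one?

There is no Condorcet winner

Head-to-head results (34 voters total):
Z vs R: Z wins 23–11.
Z vs P: P wins 21–13.
Z vs S: Z wins 21–13.
R vs P: R wins 24–10.
R vs S: R wins 27–7.
P vs S: P wins 27–7.
No candidate beats all others: Z beats R beats P beats Z, a majority cycle.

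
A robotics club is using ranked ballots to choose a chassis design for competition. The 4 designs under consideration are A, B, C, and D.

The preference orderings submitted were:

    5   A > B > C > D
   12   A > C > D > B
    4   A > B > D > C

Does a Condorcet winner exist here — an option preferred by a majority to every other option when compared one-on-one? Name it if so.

A

Head-to-head results (21 voters total):
A vs B: A wins 21–0.
A vs C: A wins 21–0.
A vs D: A wins 21–0.
B vs C: C wins 12–9.
B vs D: D wins 12–9.
C vs D: C wins 17–4.
A beats each rival — B (21–0), C (21–0), D (21–0) — so A is the Condorcet winner.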